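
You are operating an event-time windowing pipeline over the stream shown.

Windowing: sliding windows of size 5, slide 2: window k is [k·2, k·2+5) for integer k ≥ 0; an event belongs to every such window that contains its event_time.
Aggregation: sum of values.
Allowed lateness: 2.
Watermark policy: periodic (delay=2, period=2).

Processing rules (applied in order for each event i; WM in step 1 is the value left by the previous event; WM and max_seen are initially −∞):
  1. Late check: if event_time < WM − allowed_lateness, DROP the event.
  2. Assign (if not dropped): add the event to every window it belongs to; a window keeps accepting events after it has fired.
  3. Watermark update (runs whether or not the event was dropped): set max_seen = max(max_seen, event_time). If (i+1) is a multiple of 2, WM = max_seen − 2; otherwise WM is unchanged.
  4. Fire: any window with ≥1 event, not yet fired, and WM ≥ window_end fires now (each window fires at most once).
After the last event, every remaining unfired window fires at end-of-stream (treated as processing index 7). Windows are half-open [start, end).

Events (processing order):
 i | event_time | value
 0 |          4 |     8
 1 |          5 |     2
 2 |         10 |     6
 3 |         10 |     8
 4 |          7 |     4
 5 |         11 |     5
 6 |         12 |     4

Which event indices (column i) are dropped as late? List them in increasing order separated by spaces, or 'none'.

i=0 t=4 v=8: → [4,9),[2,7),[0,5); WM=−∞
i=1 t=5 v=2: → [4,9),[2,7); WM=3
i=2 t=10 v=6: → [10,15),[8,13),[6,11); WM=3
i=3 t=10 v=8: → [10,15),[8,13),[6,11); WM=8; [0,5) fires=8 [2,7) fires=10
i=4 t=7 v=4: → [6,11),[4,9); WM=8
i=5 t=11 v=5: → [10,15),[8,13); WM=9; [4,9) fires=14
i=6 t=12 v=4: → [12,17),[10,15),[8,13); WM=9

none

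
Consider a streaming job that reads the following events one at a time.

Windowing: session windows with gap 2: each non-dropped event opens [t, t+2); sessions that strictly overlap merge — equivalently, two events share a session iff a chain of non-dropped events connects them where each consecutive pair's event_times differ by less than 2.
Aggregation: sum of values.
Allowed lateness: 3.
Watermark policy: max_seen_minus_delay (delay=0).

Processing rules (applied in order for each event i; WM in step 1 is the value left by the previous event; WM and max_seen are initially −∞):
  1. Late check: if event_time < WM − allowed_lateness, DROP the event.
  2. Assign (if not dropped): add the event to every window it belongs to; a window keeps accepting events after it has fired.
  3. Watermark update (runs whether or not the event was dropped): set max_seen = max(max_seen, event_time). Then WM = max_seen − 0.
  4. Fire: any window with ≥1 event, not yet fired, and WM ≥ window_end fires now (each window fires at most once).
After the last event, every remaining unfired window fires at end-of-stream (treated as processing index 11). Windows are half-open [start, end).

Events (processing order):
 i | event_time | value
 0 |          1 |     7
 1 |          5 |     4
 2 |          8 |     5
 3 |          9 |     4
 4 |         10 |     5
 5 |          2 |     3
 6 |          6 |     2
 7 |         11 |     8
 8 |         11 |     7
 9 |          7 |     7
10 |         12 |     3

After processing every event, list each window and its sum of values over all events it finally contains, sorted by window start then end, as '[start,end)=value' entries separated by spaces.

i=0 t=1 v=7: → [1,3); WM=1
i=1 t=5 v=4: → [5,7); WM=5
i=2 t=8 v=5: → [8,10); WM=8
i=3 t=9 v=4: → [8,11); WM=9
i=4 t=10 v=5: → [8,12); WM=10
i=5 t=2 v=3: DROP (t<10-3); WM=10
i=6 t=6 v=2: DROP (t<10-3); WM=10
i=7 t=11 v=8: → [8,13); WM=11
i=8 t=11 v=7: → [8,13); WM=11
i=9 t=7 v=7: DROP (t<11-3); WM=11
i=10 t=12 v=3: → [8,14); WM=12

[1,3)=7 [5,7)=4 [8,14)=32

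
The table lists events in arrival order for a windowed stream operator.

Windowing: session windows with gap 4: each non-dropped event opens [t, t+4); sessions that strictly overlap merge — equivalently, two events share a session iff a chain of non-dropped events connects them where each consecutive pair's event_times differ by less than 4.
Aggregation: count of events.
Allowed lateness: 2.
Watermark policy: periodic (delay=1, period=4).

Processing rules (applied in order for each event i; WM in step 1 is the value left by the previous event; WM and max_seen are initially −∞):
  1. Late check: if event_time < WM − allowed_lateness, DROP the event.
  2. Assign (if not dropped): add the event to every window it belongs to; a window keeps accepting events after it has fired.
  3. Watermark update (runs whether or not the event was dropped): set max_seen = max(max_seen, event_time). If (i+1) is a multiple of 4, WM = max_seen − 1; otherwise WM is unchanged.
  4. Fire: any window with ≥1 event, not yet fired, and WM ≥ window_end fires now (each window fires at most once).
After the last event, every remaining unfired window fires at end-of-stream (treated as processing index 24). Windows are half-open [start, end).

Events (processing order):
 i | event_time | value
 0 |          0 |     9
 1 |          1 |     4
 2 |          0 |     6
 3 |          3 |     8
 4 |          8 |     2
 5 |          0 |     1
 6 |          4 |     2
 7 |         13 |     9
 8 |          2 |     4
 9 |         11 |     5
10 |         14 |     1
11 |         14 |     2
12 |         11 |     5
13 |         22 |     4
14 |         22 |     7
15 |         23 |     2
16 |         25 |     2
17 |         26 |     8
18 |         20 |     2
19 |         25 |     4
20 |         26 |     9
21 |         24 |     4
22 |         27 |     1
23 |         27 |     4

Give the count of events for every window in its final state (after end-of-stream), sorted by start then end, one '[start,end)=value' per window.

i=0 t=0 v=9: → [0,4); WM=−∞
i=1 t=1 v=4: → [0,5); WM=−∞
i=2 t=0 v=6: → [0,5); WM=−∞
i=3 t=3 v=8: → [0,7); WM=2
i=4 t=8 v=2: → [8,12); WM=2
i=5 t=0 v=1: → [0,7); WM=2
i=6 t=4 v=2: → [0,8); WM=2
i=7 t=13 v=9: → [13,17); WM=12
i=8 t=2 v=4: DROP (t<12-2); WM=12
i=9 t=11 v=5: → [8,17); WM=12
i=10 t=14 v=1: → [8,18); WM=12
i=11 t=14 v=2: → [8,18); WM=13
i=12 t=11 v=5: → [8,18); WM=13
i=13 t=22 v=4: → [22,26); WM=13
i=14 t=22 v=7: → [22,26); WM=13
i=15 t=23 v=2: → [22,27); WM=22
i=16 t=25 v=2: → [22,29); WM=22
i=17 t=26 v=8: → [22,30); WM=22
i=18 t=20 v=2: → [20,30); WM=22
i=19 t=25 v=4: → [20,30); WM=25
i=20 t=26 v=9: → [20,30); WM=25
i=21 t=24 v=4: → [20,30); WM=25
i=22 t=27 v=1: → [20,31); WM=25
i=23 t=27 v=4: → [20,31); WM=26

[0,8)=6 [8,18)=6 [20,31)=11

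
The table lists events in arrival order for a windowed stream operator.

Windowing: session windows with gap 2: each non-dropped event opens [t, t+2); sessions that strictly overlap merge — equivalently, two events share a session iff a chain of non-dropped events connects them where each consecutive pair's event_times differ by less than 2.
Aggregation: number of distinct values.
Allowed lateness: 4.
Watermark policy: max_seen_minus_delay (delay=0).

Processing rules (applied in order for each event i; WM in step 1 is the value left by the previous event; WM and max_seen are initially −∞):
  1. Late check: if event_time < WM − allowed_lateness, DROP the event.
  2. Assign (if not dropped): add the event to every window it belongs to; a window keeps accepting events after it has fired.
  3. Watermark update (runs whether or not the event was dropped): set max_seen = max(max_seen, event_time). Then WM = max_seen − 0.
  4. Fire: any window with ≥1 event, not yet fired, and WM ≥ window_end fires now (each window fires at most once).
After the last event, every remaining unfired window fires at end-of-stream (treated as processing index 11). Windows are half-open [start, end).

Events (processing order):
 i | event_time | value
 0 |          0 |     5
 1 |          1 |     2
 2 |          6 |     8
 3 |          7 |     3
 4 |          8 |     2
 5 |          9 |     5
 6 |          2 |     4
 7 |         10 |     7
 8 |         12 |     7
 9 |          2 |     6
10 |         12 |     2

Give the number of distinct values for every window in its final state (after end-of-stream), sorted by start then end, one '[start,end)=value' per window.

[0,3)=2 [6,12)=5 [12,14)=2

i=0 t=0 v=5: → [0,2); WM=0
i=1 t=1 v=2: → [0,3); WM=1
i=2 t=6 v=8: → [6,8); WM=6
i=3 t=7 v=3: → [6,9); WM=7
i=4 t=8 v=2: → [6,10); WM=8
i=5 t=9 v=5: → [6,11); WM=9
i=6 t=2 v=4: DROP (t<9-4); WM=9
i=7 t=10 v=7: → [6,12); WM=10
i=8 t=12 v=7: → [12,14); WM=12
i=9 t=2 v=6: DROP (t<12-4); WM=12
i=10 t=12 v=2: → [12,14); WM=12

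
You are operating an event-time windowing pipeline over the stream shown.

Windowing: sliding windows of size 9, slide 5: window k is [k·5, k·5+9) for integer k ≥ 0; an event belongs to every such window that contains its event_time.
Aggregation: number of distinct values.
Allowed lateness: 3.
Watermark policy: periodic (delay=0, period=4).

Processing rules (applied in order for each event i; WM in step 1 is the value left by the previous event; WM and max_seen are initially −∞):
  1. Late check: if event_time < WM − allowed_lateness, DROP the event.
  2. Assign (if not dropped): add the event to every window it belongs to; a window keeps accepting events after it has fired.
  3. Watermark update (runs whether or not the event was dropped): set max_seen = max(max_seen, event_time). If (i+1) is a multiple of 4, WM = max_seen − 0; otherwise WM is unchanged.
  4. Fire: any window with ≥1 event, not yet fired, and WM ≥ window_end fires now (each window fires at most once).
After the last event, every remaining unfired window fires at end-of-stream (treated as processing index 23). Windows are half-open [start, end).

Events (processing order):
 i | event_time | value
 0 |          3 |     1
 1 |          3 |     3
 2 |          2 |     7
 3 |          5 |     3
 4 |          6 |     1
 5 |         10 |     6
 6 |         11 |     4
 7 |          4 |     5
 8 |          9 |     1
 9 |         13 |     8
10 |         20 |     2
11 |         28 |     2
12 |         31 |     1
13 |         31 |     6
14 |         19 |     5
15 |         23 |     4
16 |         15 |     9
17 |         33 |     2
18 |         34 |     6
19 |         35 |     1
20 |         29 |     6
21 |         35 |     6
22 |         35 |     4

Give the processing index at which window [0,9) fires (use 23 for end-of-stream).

i=0 t=3 v=1: → [0,9); WM=−∞
i=1 t=3 v=3: → [0,9); WM=−∞
i=2 t=2 v=7: → [0,9); WM=−∞
i=3 t=5 v=3: → [5,14),[0,9); WM=5
i=4 t=6 v=1: → [5,14),[0,9); WM=5
i=5 t=10 v=6: → [10,19),[5,14); WM=5
i=6 t=11 v=4: → [10,19),[5,14); WM=5
i=7 t=4 v=5: → [0,9); WM=11; [0,9) fires=4
i=8 t=9 v=1: → [5,14); WM=11
i=9 t=13 v=8: → [10,19),[5,14); WM=11
i=10 t=20 v=2: → [20,29),[15,24); WM=11
i=11 t=28 v=2: → [25,34),[20,29); WM=28; [5,14) fires=5 [10,19) fires=3 [15,24) fires=1
i=12 t=31 v=1: → [30,39),[25,34); WM=28
i=13 t=31 v=6: → [30,39),[25,34); WM=28
i=14 t=19 v=5: DROP (t<28-3); WM=28
i=15 t=23 v=4: DROP (t<28-3); WM=31; [20,29) fires=1
i=16 t=15 v=9: DROP (t<31-3); WM=31
i=17 t=33 v=2: → [30,39),[25,34); WM=31
i=18 t=34 v=6: → [30,39); WM=31
i=19 t=35 v=1: → [35,44),[30,39); WM=35; [25,34) fires=3
i=20 t=29 v=6: DROP (t<35-3); WM=35
i=21 t=35 v=6: → [35,44),[30,39); WM=35
i=22 t=35 v=4: → [35,44),[30,39); WM=35

7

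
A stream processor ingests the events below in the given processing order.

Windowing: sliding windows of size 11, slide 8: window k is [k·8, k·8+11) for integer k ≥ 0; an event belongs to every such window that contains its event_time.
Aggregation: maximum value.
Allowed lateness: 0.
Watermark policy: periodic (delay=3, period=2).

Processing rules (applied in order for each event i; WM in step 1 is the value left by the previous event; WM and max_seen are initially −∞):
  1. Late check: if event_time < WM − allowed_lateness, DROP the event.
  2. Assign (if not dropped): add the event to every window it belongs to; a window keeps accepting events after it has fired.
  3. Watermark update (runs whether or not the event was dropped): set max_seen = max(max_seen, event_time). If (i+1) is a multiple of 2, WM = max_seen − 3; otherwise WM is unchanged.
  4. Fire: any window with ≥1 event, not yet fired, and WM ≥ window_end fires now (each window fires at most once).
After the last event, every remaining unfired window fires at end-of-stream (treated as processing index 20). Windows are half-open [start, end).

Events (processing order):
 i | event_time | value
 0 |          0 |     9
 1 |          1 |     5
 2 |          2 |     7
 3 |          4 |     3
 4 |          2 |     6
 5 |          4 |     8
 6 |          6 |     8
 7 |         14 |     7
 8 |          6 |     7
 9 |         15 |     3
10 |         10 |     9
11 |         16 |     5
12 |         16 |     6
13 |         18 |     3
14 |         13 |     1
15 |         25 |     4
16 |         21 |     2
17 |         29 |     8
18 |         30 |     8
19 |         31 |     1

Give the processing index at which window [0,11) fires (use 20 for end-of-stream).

7

i=0 t=0 v=9: → [0,11); WM=−∞
i=1 t=1 v=5: → [0,11); WM=-2
i=2 t=2 v=7: → [0,11); WM=-2
i=3 t=4 v=3: → [0,11); WM=1
i=4 t=2 v=6: → [0,11); WM=1
i=5 t=4 v=8: → [0,11); WM=1
i=6 t=6 v=8: → [0,11); WM=1
i=7 t=14 v=7: → [8,19); WM=11; [0,11) fires=9
i=8 t=6 v=7: DROP (t<11-0); WM=11
i=9 t=15 v=3: → [8,19); WM=12
i=10 t=10 v=9: DROP (t<12-0); WM=12
i=11 t=16 v=5: → [16,27),[8,19); WM=13
i=12 t=16 v=6: → [16,27),[8,19); WM=13
i=13 t=18 v=3: → [16,27),[8,19); WM=15
i=14 t=13 v=1: DROP (t<15-0); WM=15
i=15 t=25 v=4: → [24,35),[16,27); WM=22; [8,19) fires=7
i=16 t=21 v=2: DROP (t<22-0); WM=22
i=17 t=29 v=8: → [24,35); WM=26
i=18 t=30 v=8: → [24,35); WM=26
i=19 t=31 v=1: → [24,35); WM=28; [16,27) fires=6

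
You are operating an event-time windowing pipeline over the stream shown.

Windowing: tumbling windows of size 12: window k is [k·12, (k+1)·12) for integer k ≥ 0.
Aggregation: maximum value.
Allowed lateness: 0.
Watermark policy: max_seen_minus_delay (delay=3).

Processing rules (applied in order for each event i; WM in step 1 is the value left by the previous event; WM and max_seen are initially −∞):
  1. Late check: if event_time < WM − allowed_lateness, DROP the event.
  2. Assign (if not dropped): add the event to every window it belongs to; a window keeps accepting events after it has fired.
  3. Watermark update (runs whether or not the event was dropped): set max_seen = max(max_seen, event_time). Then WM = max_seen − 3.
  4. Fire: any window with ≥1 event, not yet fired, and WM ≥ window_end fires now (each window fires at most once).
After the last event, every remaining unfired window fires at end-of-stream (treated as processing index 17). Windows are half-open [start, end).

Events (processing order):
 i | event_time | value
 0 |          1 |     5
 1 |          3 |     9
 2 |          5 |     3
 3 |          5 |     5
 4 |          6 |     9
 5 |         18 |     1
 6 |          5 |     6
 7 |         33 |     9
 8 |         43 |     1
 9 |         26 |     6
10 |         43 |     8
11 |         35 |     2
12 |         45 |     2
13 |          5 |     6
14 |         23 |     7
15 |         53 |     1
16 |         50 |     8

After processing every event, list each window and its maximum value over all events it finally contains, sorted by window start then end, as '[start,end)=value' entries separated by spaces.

i=0 t=1 v=5: → [0,12); WM=-2
i=1 t=3 v=9: → [0,12); WM=0
i=2 t=5 v=3: → [0,12); WM=2
i=3 t=5 v=5: → [0,12); WM=2
i=4 t=6 v=9: → [0,12); WM=3
i=5 t=18 v=1: → [12,24); WM=15; [0,12) fires=9
i=6 t=5 v=6: DROP (t<15-0); WM=15
i=7 t=33 v=9: → [24,36); WM=30; [12,24) fires=1
i=8 t=43 v=1: → [36,48); WM=40; [24,36) fires=9
i=9 t=26 v=6: DROP (t<40-0); WM=40
i=10 t=43 v=8: → [36,48); WM=40
i=11 t=35 v=2: DROP (t<40-0); WM=40
i=12 t=45 v=2: → [36,48); WM=42
i=13 t=5 v=6: DROP (t<42-0); WM=42
i=14 t=23 v=7: DROP (t<42-0); WM=42
i=15 t=53 v=1: → [48,60); WM=50; [36,48) fires=8
i=16 t=50 v=8: → [48,60); WM=50

[0,12)=9 [12,24)=1 [24,36)=9 [36,48)=8 [48,60)=8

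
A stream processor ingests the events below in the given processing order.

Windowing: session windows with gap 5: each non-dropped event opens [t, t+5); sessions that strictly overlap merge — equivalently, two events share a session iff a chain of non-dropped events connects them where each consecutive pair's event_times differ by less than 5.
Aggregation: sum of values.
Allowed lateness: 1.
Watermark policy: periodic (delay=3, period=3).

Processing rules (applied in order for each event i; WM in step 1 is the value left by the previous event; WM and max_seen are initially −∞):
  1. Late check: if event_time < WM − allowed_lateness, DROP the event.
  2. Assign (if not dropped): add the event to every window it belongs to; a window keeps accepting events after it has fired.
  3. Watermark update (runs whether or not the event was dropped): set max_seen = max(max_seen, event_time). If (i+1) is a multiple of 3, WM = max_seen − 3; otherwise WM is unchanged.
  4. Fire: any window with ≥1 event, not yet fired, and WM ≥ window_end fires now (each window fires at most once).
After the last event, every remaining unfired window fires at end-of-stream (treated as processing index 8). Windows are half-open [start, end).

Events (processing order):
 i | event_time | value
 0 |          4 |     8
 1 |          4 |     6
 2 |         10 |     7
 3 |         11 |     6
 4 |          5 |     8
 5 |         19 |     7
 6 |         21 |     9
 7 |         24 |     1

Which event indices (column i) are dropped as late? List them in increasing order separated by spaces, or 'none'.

4

i=0 t=4 v=8: → [4,9); WM=−∞
i=1 t=4 v=6: → [4,9); WM=−∞
i=2 t=10 v=7: → [10,15); WM=7
i=3 t=11 v=6: → [10,16); WM=7
i=4 t=5 v=8: DROP (t<7-1); WM=7
i=5 t=19 v=7: → [19,24); WM=16
i=6 t=21 v=9: → [19,26); WM=16
i=7 t=24 v=1: → [19,29); WM=16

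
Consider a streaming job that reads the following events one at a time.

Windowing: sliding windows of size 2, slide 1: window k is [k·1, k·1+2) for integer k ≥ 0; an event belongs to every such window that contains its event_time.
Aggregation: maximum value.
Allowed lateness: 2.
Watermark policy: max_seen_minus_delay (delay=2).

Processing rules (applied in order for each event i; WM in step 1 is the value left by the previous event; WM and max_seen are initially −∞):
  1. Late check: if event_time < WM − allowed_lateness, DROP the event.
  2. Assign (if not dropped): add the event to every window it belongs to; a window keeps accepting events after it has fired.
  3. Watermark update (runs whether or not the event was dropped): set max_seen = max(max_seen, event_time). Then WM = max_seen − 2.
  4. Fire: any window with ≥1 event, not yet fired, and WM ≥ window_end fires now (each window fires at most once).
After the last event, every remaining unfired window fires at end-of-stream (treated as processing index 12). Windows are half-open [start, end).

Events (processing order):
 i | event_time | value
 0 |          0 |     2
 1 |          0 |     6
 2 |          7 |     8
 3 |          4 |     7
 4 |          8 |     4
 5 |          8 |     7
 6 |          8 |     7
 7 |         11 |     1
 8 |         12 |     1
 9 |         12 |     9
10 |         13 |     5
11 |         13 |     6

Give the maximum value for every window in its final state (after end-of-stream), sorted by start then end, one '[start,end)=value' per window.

[0,2)=6 [3,5)=7 [4,6)=7 [6,8)=8 [7,9)=8 [8,10)=7 [10,12)=1 [11,13)=9 [12,14)=9 [13,15)=6

i=0 t=0 v=2: → [0,2); WM=-2
i=1 t=0 v=6: → [0,2); WM=-2
i=2 t=7 v=8: → [7,9),[6,8); WM=5; [0,2) fires=6
i=3 t=4 v=7: → [4,6),[3,5); WM=5; [3,5) fires=7
i=4 t=8 v=4: → [8,10),[7,9); WM=6; [4,6) fires=7
i=5 t=8 v=7: → [8,10),[7,9); WM=6
i=6 t=8 v=7: → [8,10),[7,9); WM=6
i=7 t=11 v=1: → [11,13),[10,12); WM=9; [6,8) fires=8 [7,9) fires=8
i=8 t=12 v=1: → [12,14),[11,13); WM=10; [8,10) fires=7
i=9 t=12 v=9: → [12,14),[11,13); WM=10
i=10 t=13 v=5: → [13,15),[12,14); WM=11
i=11 t=13 v=6: → [13,15),[12,14); WM=11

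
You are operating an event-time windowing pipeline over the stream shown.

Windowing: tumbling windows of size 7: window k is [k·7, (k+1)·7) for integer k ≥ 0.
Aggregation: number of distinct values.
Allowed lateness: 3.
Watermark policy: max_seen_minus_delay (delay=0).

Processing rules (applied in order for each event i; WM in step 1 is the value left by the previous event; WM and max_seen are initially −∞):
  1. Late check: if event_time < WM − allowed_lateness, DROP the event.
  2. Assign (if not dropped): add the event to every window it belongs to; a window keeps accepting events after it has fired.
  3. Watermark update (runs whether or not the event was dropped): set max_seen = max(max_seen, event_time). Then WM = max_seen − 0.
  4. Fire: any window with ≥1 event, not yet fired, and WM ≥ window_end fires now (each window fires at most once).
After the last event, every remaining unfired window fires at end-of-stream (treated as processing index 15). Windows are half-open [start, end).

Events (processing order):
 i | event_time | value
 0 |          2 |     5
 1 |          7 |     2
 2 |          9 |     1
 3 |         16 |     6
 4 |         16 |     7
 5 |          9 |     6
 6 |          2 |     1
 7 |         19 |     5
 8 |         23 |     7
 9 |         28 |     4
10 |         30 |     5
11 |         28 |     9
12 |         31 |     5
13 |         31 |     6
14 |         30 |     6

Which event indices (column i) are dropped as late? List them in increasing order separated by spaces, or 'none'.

5 6

i=0 t=2 v=5: → [0,7); WM=2
i=1 t=7 v=2: → [7,14); WM=7; [0,7) fires=1
i=2 t=9 v=1: → [7,14); WM=9
i=3 t=16 v=6: → [14,21); WM=16; [7,14) fires=2
i=4 t=16 v=7: → [14,21); WM=16
i=5 t=9 v=6: DROP (t<16-3); WM=16
i=6 t=2 v=1: DROP (t<16-3); WM=16
i=7 t=19 v=5: → [14,21); WM=19
i=8 t=23 v=7: → [21,28); WM=23; [14,21) fires=3
i=9 t=28 v=4: → [28,35); WM=28; [21,28) fires=1
i=10 t=30 v=5: → [28,35); WM=30
i=11 t=28 v=9: → [28,35); WM=30
i=12 t=31 v=5: → [28,35); WM=31
i=13 t=31 v=6: → [28,35); WM=31
i=14 t=30 v=6: → [28,35); WM=31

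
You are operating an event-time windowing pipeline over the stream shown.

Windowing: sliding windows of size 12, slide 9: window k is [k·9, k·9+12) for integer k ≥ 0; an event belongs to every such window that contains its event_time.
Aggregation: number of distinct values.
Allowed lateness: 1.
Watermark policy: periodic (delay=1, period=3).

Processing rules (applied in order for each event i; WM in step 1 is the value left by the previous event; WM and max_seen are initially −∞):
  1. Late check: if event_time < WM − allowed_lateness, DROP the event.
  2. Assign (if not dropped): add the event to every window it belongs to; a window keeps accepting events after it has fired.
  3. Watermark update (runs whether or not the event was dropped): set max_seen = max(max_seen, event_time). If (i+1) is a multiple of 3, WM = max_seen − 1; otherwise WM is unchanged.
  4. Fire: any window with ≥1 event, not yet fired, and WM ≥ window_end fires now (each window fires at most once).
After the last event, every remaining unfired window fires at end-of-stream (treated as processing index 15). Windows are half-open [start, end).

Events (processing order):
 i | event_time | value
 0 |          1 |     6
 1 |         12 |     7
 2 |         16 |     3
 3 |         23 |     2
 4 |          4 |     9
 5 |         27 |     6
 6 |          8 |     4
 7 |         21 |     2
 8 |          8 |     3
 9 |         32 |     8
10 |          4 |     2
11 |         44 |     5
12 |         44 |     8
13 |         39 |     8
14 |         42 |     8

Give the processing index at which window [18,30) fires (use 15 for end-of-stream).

i=0 t=1 v=6: → [0,12); WM=−∞
i=1 t=12 v=7: → [9,21); WM=−∞
i=2 t=16 v=3: → [9,21); WM=15; [0,12) fires=1
i=3 t=23 v=2: → [18,30); WM=15
i=4 t=4 v=9: DROP (t<15-1); WM=15
i=5 t=27 v=6: → [27,39),[18,30); WM=26; [9,21) fires=2
i=6 t=8 v=4: DROP (t<26-1); WM=26
i=7 t=21 v=2: DROP (t<26-1); WM=26
i=8 t=8 v=3: DROP (t<26-1); WM=26
i=9 t=32 v=8: → [27,39); WM=26
i=10 t=4 v=2: DROP (t<26-1); WM=26
i=11 t=44 v=5: → [36,48); WM=43; [18,30) fires=2 [27,39) fires=2
i=12 t=44 v=8: → [36,48); WM=43
i=13 t=39 v=8: DROP (t<43-1); WM=43
i=14 t=42 v=8: → [36,48); WM=43

11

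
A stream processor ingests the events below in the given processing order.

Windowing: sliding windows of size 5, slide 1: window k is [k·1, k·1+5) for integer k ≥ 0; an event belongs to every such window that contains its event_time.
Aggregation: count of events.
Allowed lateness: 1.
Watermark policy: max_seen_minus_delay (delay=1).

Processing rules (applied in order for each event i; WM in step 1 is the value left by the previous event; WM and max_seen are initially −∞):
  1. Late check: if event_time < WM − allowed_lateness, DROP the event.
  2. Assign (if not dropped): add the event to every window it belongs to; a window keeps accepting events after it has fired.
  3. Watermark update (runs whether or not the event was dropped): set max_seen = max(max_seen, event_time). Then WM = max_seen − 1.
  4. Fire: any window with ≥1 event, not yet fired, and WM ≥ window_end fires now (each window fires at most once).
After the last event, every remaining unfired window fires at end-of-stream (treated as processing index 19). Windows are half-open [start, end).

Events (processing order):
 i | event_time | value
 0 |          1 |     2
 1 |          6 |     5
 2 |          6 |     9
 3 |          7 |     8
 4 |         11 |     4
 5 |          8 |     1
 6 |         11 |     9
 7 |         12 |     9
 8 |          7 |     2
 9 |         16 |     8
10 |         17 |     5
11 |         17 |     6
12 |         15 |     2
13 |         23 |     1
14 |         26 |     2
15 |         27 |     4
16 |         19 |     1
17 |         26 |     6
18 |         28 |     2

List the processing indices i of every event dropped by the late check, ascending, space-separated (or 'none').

5 8 16

i=0 t=1 v=2: → [1,6),[0,5); WM=0
i=1 t=6 v=5: → [6,11),[5,10),[4,9),[3,8),[2,7); WM=5; [0,5) fires=1
i=2 t=6 v=9: → [6,11),[5,10),[4,9),[3,8),[2,7); WM=5
i=3 t=7 v=8: → [7,12),[6,11),[5,10),[4,9),[3,8); WM=6; [1,6) fires=1
i=4 t=11 v=4: → [11,16),[10,15),[9,14),[8,13),[7,12); WM=10; [2,7) fires=2 [3,8) fires=3 [4,9) fires=3 [5,10) fires=3
i=5 t=8 v=1: DROP (t<10-1); WM=10
i=6 t=11 v=9: → [11,16),[10,15),[9,14),[8,13),[7,12); WM=10
i=7 t=12 v=9: → [12,17),[11,16),[10,15),[9,14),[8,13); WM=11; [6,11) fires=3
i=8 t=7 v=2: DROP (t<11-1); WM=11
i=9 t=16 v=8: → [16,21),[15,20),[14,19),[13,18),[12,17); WM=15; [7,12) fires=3 [8,13) fires=3 [9,14) fires=3 [10,15) fires=3
i=10 t=17 v=5: → [17,22),[16,21),[15,20),[14,19),[13,18); WM=16; [11,16) fires=3
i=11 t=17 v=6: → [17,22),[16,21),[15,20),[14,19),[13,18); WM=16
i=12 t=15 v=2: → [15,20),[14,19),[13,18),[12,17),[11,16); WM=16
i=13 t=23 v=1: → [23,28),[22,27),[21,26),[20,25),[19,24); WM=22; [12,17) fires=3 [13,18) fires=4 [14,19) fires=4 [15,20) fires=4 [16,21) fires=3 [17,22) fires=2
i=14 t=26 v=2: → [26,31),[25,30),[24,29),[23,28),[22,27); WM=25; [19,24) fires=1 [20,25) fires=1
i=15 t=27 v=4: → [27,32),[26,31),[25,30),[24,29),[23,28); WM=26; [21,26) fires=1
i=16 t=19 v=1: DROP (t<26-1); WM=26
i=17 t=26 v=6: → [26,31),[25,30),[24,29),[23,28),[22,27); WM=26
i=18 t=28 v=2: → [28,33),[27,32),[26,31),[25,30),[24,29); WM=27; [22,27) fires=3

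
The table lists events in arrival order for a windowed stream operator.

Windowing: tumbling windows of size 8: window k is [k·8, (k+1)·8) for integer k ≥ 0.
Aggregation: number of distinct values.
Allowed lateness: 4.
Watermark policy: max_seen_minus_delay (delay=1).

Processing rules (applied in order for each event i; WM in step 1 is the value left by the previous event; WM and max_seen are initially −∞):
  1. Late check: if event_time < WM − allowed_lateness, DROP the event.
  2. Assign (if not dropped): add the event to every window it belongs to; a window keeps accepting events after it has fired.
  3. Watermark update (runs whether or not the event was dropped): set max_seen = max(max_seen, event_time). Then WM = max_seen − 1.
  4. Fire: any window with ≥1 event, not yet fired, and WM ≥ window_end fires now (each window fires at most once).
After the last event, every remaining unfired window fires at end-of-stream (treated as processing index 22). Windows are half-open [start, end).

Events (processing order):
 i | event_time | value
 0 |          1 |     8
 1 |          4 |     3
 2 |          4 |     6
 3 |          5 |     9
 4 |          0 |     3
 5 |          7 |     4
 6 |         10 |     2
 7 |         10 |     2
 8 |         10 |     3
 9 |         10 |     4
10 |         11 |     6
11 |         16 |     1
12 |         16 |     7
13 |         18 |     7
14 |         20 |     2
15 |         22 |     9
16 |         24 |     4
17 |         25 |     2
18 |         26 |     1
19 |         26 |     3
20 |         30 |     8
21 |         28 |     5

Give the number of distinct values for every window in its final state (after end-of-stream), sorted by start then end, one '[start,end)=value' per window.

i=0 t=1 v=8: → [0,8); WM=0
i=1 t=4 v=3: → [0,8); WM=3
i=2 t=4 v=6: → [0,8); WM=3
i=3 t=5 v=9: → [0,8); WM=4
i=4 t=0 v=3: → [0,8); WM=4
i=5 t=7 v=4: → [0,8); WM=6
i=6 t=10 v=2: → [8,16); WM=9; [0,8) fires=5
i=7 t=10 v=2: → [8,16); WM=9
i=8 t=10 v=3: → [8,16); WM=9
i=9 t=10 v=4: → [8,16); WM=9
i=10 t=11 v=6: → [8,16); WM=10
i=11 t=16 v=1: → [16,24); WM=15
i=12 t=16 v=7: → [16,24); WM=15
i=13 t=18 v=7: → [16,24); WM=17; [8,16) fires=4
i=14 t=20 v=2: → [16,24); WM=19
i=15 t=22 v=9: → [16,24); WM=21
i=16 t=24 v=4: → [24,32); WM=23
i=17 t=25 v=2: → [24,32); WM=24; [16,24) fires=4
i=18 t=26 v=1: → [24,32); WM=25
i=19 t=26 v=3: → [24,32); WM=25
i=20 t=30 v=8: → [24,32); WM=29
i=21 t=28 v=5: → [24,32); WM=29

[0,8)=5 [8,16)=4 [16,24)=4 [24,32)=6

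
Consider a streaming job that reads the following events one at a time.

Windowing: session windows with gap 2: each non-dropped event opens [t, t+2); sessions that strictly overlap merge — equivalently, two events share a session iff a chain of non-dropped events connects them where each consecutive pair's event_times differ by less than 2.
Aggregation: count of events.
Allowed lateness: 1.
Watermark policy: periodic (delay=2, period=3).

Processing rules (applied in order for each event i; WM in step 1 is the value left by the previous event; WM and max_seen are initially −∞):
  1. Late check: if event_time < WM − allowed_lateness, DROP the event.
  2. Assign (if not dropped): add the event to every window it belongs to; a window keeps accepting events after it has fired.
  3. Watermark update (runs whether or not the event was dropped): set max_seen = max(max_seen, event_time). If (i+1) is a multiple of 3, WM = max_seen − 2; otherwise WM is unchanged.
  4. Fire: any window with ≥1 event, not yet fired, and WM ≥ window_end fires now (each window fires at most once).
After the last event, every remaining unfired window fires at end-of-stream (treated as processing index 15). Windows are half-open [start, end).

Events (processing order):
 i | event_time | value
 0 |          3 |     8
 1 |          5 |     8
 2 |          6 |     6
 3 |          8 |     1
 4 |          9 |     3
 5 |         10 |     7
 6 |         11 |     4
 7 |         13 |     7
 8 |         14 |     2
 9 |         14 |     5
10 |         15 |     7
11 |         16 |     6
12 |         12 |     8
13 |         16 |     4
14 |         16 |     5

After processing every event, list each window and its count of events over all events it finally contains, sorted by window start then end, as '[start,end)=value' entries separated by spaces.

[3,5)=1 [5,8)=2 [8,13)=4 [13,18)=7

i=0 t=3 v=8: → [3,5); WM=−∞
i=1 t=5 v=8: → [5,7); WM=−∞
i=2 t=6 v=6: → [5,8); WM=4
i=3 t=8 v=1: → [8,10); WM=4
i=4 t=9 v=3: → [8,11); WM=4
i=5 t=10 v=7: → [8,12); WM=8
i=6 t=11 v=4: → [8,13); WM=8
i=7 t=13 v=7: → [13,15); WM=8
i=8 t=14 v=2: → [13,16); WM=12
i=9 t=14 v=5: → [13,16); WM=12
i=10 t=15 v=7: → [13,17); WM=12
i=11 t=16 v=6: → [13,18); WM=14
i=12 t=12 v=8: DROP (t<14-1); WM=14
i=13 t=16 v=4: → [13,18); WM=14
i=14 t=16 v=5: → [13,18); WM=14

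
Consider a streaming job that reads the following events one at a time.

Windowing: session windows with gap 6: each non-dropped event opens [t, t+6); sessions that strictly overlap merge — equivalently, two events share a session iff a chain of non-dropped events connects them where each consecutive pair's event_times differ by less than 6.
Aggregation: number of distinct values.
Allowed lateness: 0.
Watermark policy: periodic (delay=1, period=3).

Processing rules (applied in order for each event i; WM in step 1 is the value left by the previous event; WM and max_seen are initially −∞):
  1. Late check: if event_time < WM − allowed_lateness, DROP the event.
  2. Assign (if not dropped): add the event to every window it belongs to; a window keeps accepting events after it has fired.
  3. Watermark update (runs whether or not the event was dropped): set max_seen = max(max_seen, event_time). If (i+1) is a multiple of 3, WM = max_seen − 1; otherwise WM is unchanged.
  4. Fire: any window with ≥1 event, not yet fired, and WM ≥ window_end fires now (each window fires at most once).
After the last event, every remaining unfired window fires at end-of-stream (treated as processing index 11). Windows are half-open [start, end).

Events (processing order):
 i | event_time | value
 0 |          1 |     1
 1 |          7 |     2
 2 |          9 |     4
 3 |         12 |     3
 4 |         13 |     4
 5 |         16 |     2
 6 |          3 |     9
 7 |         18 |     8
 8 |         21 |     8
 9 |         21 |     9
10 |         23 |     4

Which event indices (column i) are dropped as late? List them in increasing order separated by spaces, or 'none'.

6

i=0 t=1 v=1: → [1,7); WM=−∞
i=1 t=7 v=2: → [7,13); WM=−∞
i=2 t=9 v=4: → [7,15); WM=8
i=3 t=12 v=3: → [7,18); WM=8
i=4 t=13 v=4: → [7,19); WM=8
i=5 t=16 v=2: → [7,22); WM=15
i=6 t=3 v=9: DROP (t<15-0); WM=15
i=7 t=18 v=8: → [7,24); WM=15
i=8 t=21 v=8: → [7,27); WM=20
i=9 t=21 v=9: → [7,27); WM=20
i=10 t=23 v=4: → [7,29); WM=20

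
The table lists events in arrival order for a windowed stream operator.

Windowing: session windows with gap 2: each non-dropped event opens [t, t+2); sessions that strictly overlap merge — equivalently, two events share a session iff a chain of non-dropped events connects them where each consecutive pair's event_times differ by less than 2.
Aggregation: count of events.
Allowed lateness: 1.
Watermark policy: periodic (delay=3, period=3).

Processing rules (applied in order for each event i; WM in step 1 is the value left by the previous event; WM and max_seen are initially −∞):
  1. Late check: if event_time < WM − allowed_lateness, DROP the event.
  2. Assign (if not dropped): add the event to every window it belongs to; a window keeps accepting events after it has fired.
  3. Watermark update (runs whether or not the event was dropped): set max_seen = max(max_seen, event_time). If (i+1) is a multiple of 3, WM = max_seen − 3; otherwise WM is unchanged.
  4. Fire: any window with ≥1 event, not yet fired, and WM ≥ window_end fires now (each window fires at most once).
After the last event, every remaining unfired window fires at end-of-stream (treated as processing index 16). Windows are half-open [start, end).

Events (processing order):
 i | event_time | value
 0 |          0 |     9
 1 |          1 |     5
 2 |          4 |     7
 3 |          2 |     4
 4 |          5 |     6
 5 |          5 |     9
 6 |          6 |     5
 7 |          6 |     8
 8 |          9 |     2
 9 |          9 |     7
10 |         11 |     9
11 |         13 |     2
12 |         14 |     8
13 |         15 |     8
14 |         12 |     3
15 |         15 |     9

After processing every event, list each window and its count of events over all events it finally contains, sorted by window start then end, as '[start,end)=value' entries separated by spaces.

i=0 t=0 v=9: → [0,2); WM=−∞
i=1 t=1 v=5: → [0,3); WM=−∞
i=2 t=4 v=7: → [4,6); WM=1
i=3 t=2 v=4: → [0,4); WM=1
i=4 t=5 v=6: → [4,7); WM=1
i=5 t=5 v=9: → [4,7); WM=2
i=6 t=6 v=5: → [4,8); WM=2
i=7 t=6 v=8: → [4,8); WM=2
i=8 t=9 v=2: → [9,11); WM=6
i=9 t=9 v=7: → [9,11); WM=6
i=10 t=11 v=9: → [11,13); WM=6
i=11 t=13 v=2: → [13,15); WM=10
i=12 t=14 v=8: → [13,16); WM=10
i=13 t=15 v=8: → [13,17); WM=10
i=14 t=12 v=3: → [11,17); WM=12
i=15 t=15 v=9: → [11,17); WM=12

[0,4)=3 [4,8)=5 [9,11)=2 [11,17)=6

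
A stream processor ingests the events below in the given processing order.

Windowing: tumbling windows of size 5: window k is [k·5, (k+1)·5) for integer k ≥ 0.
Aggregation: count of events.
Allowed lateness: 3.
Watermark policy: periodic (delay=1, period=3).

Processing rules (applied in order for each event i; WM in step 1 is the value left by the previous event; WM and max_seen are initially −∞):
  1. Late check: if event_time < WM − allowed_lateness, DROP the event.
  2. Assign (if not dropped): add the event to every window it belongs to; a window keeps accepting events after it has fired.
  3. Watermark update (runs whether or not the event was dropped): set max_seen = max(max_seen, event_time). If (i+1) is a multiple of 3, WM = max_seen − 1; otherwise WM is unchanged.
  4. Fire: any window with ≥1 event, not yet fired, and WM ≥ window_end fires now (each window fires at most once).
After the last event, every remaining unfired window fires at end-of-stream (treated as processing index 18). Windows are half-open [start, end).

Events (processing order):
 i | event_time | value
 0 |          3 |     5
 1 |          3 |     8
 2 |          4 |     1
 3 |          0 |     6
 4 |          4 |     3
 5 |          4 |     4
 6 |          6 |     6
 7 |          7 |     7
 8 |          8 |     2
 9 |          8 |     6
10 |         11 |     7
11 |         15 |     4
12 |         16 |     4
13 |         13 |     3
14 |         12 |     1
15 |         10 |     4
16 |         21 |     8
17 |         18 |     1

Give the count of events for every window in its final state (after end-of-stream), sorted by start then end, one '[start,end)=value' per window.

[0,5)=6 [5,10)=4 [10,15)=3 [15,20)=3 [20,25)=1

i=0 t=3 v=5: → [0,5); WM=−∞
i=1 t=3 v=8: → [0,5); WM=−∞
i=2 t=4 v=1: → [0,5); WM=3
i=3 t=0 v=6: → [0,5); WM=3
i=4 t=4 v=3: → [0,5); WM=3
i=5 t=4 v=4: → [0,5); WM=3
i=6 t=6 v=6: → [5,10); WM=3
i=7 t=7 v=7: → [5,10); WM=3
i=8 t=8 v=2: → [5,10); WM=7; [0,5) fires=6
i=9 t=8 v=6: → [5,10); WM=7
i=10 t=11 v=7: → [10,15); WM=7
i=11 t=15 v=4: → [15,20); WM=14; [5,10) fires=4
i=12 t=16 v=4: → [15,20); WM=14
i=13 t=13 v=3: → [10,15); WM=14
i=14 t=12 v=1: → [10,15); WM=15; [10,15) fires=3
i=15 t=10 v=4: DROP (t<15-3); WM=15
i=16 t=21 v=8: → [20,25); WM=15
i=17 t=18 v=1: → [15,20); WM=20; [15,20) fires=3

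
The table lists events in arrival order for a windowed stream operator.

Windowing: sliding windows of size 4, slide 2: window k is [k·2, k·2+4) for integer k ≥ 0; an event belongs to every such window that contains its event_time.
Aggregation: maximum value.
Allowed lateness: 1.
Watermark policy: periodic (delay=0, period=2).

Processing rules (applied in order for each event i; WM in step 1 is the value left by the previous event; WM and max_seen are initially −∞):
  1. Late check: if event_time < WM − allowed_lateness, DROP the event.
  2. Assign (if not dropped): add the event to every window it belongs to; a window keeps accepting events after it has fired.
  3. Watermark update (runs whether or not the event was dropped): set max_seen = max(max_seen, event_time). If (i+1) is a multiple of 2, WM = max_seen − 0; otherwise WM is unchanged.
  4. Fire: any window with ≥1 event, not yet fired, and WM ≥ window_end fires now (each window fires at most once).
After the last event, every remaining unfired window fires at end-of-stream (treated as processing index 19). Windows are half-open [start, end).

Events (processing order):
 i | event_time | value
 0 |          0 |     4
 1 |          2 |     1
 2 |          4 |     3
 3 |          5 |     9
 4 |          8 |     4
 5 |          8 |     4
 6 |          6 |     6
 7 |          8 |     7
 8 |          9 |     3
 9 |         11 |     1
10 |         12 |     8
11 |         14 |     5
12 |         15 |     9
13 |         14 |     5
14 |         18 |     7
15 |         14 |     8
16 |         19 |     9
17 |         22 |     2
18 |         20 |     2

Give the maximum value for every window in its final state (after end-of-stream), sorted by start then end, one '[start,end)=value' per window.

[0,4)=4 [2,6)=9 [4,8)=9 [6,10)=7 [8,12)=7 [10,14)=8 [12,16)=9 [14,18)=9 [16,20)=9 [18,22)=9 [20,24)=2 [22,26)=2

i=0 t=0 v=4: → [0,4); WM=−∞
i=1 t=2 v=1: → [2,6),[0,4); WM=2
i=2 t=4 v=3: → [4,8),[2,6); WM=2
i=3 t=5 v=9: → [4,8),[2,6); WM=5; [0,4) fires=4
i=4 t=8 v=4: → [8,12),[6,10); WM=5
i=5 t=8 v=4: → [8,12),[6,10); WM=8; [2,6) fires=9 [4,8) fires=9
i=6 t=6 v=6: DROP (t<8-1); WM=8
i=7 t=8 v=7: → [8,12),[6,10); WM=8
i=8 t=9 v=3: → [8,12),[6,10); WM=8
i=9 t=11 v=1: → [10,14),[8,12); WM=11; [6,10) fires=7
i=10 t=12 v=8: → [12,16),[10,14); WM=11
i=11 t=14 v=5: → [14,18),[12,16); WM=14; [8,12) fires=7 [10,14) fires=8
i=12 t=15 v=9: → [14,18),[12,16); WM=14
i=13 t=14 v=5: → [14,18),[12,16); WM=15
i=14 t=18 v=7: → [18,22),[16,20); WM=15
i=15 t=14 v=8: → [14,18),[12,16); WM=18; [12,16) fires=9 [14,18) fires=9
i=16 t=19 v=9: → [18,22),[16,20); WM=18
i=17 t=22 v=2: → [22,26),[20,24); WM=22; [16,20) fires=9 [18,22) fires=9
i=18 t=20 v=2: DROP (t<22-1); WM=22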